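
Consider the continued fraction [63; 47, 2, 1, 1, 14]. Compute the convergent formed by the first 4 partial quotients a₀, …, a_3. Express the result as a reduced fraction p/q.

8949/142

a_0 = 63: 63/1
a_1 = 47: 2962/47
a_2 = 2: 5987/95
a_3 = 1: 8949/142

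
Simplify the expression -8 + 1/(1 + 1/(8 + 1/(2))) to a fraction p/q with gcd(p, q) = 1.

Use the convergent recurrence hₖ = aₖ·hₖ₋₁ + hₖ₋₂ (and likewise for the denominators kₖ):
a_0 = -8: -8/1
a_1 = 1: -7/1
a_2 = 8: -64/9
a_3 = 2: -135/19

-135/19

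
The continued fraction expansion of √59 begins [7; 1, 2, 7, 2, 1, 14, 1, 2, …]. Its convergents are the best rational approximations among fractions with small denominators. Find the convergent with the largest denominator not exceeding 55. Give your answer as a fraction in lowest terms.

361/47

a_0 = 7: 7/1  (≤ bound)
a_1 = 1: 8/1  (≤ bound)
a_2 = 2: 23/3  (≤ bound)
a_3 = 7: 169/22  (≤ bound)
a_4 = 2: 361/47  (≤ bound)
a_5 = 1: 530/69  (> 55, stop)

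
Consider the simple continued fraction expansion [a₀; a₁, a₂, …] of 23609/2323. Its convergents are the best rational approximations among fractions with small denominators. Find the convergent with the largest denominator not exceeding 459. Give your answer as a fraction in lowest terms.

1931/190

List convergents until the denominator exceeds the bound:
a_0 = 10: 10/1  (≤ bound)
a_1 = 6: 61/6  (≤ bound)
a_2 = 7: 437/43  (≤ bound)
a_3 = 1: 498/49  (≤ bound)
a_4 = 2: 1433/141  (≤ bound)
a_5 = 1: 1931/190  (≤ bound)
a_6 = 3: 7226/711  (> 459, stop)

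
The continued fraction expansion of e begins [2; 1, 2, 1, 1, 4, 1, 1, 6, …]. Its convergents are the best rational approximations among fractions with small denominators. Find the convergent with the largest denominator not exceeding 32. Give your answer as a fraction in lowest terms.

87/32

a_0 = 2: 2/1  (≤ bound)
a_1 = 1: 3/1  (≤ bound)
a_2 = 2: 8/3  (≤ bound)
a_3 = 1: 11/4  (≤ bound)
a_4 = 1: 19/7  (≤ bound)
a_5 = 4: 87/32  (≤ bound)
a_6 = 1: 106/39  (> 32, stop)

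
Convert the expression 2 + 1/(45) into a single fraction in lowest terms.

Starting at the tail and folding back:
Start with 45.
2 + 1/(45/1) = 2 + 1/45 = 91/45

91/45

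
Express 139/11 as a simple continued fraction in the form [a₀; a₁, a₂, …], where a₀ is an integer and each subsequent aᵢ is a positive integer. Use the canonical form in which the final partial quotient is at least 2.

[12; 1, 1, 1, 3]

Apply division with remainder until the remainder is 0:
⌊139/11⌋ = 12, remainder 7
⌊11/7⌋ = 1, remainder 4
⌊7/4⌋ = 1, remainder 3
⌊4/3⌋ = 1, remainder 1
⌊3/1⌋ = 3, remainder 0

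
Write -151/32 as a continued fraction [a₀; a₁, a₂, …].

Run the Euclidean algorithm, recording each quotient:
-151 = -5·32 + 9, so a_0 = -5
32 = 3·9 + 5, so a_1 = 3
9 = 1·5 + 4, so a_2 = 1
5 = 1·4 + 1, so a_3 = 1
4 = 4·1 + 0, so a_4 = 4

[-5; 3, 1, 1, 4]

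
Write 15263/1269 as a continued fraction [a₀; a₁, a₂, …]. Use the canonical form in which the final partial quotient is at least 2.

15263 = 12·1269 + 35, so a_0 = 12
1269 = 36·35 + 9, so a_1 = 36
35 = 3·9 + 8, so a_2 = 3
9 = 1·8 + 1, so a_3 = 1
8 = 8·1 + 0, so a_4 = 8

[12; 36, 3, 1, 8]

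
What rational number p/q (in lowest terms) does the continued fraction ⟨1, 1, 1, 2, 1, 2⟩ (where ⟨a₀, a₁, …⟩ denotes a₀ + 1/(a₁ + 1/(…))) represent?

Collapse the nested fraction from the inside out:
Start with 2.
1 + 1/(2/1) = 1 + 1/2 = 3/2
2 + 1/(3/2) = 2 + 2/3 = 8/3
1 + 1/(8/3) = 1 + 3/8 = 11/8
1 + 1/(11/8) = 1 + 8/11 = 19/11
1 + 1/(19/11) = 1 + 11/19 = 30/19

30/19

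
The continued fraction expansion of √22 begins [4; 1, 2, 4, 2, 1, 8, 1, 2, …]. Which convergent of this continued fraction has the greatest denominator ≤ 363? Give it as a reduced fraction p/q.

List convergents until the denominator exceeds the bound:
a_0 = 4: 4/1  (≤ bound)
a_1 = 1: 5/1  (≤ bound)
a_2 = 2: 14/3  (≤ bound)
a_3 = 4: 61/13  (≤ bound)
a_4 = 2: 136/29  (≤ bound)
a_5 = 1: 197/42  (≤ bound)
a_6 = 8: 1712/365  (> 363, stop)

197/42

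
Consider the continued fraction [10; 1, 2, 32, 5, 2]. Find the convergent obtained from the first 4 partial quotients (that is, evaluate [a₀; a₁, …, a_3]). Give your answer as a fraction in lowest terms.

a_0 = 10: 10/1
a_1 = 1: 11/1
a_2 = 2: 32/3
a_3 = 32: 1035/97

1035/97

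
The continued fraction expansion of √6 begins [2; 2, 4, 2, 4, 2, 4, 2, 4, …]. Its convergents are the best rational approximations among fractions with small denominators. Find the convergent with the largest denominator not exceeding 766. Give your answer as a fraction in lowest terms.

a_0 = 2: 2/1  (≤ bound)
a_1 = 2: 5/2  (≤ bound)
a_2 = 4: 22/9  (≤ bound)
a_3 = 2: 49/20  (≤ bound)
a_4 = 4: 218/89  (≤ bound)
a_5 = 2: 485/198  (≤ bound)
a_6 = 4: 2158/881  (> 766, stop)

485/198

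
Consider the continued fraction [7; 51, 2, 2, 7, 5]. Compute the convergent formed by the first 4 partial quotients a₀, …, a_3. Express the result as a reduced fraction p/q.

1804/257

Use the convergent recurrence hₖ = aₖ·hₖ₋₁ + hₖ₋₂ (and likewise for the denominators kₖ):
a_0 = 7: 7/1
a_1 = 51: 358/51
a_2 = 2: 723/103
a_3 = 2: 1804/257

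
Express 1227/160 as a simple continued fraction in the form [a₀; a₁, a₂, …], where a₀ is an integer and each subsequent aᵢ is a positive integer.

[7; 1, 2, 53]

Repeatedly divide and take the remainder:
1227 = 7·160 + 107, so a_0 = 7
160 = 1·107 + 53, so a_1 = 1
107 = 2·53 + 1, so a_2 = 2
53 = 53·1 + 0, so a_3 = 53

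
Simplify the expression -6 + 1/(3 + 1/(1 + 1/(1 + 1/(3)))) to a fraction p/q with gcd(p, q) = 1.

-143/25

Start with 3.
1 + 1/(3/1) = 1 + 1/3 = 4/3
1 + 1/(4/3) = 1 + 3/4 = 7/4
3 + 1/(7/4) = 3 + 4/7 = 25/7
-6 + 1/(25/7) = -6 + 7/25 = -143/25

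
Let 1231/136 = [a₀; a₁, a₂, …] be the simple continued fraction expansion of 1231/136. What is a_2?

2

Repeatedly divide and take the remainder:
1231 = 9·136 + 7, so a_0 = 9
136 = 19·7 + 3, so a_1 = 19
7 = 2·3 + 1, so a_2 = 2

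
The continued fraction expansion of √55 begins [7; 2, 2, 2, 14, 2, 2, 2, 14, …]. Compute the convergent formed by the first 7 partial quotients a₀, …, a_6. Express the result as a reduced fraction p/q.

a_0 = 7: 7/1
a_1 = 2: 15/2
a_2 = 2: 37/5
a_3 = 2: 89/12
a_4 = 14: 1283/173
a_5 = 2: 2655/358
a_6 = 2: 6593/889

6593/889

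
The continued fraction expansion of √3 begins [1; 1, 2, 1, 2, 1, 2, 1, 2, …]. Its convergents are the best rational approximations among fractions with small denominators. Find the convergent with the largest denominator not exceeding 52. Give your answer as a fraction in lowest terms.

a_0 = 1: 1/1  (≤ bound)
a_1 = 1: 2/1  (≤ bound)
a_2 = 2: 5/3  (≤ bound)
a_3 = 1: 7/4  (≤ bound)
a_4 = 2: 19/11  (≤ bound)
a_5 = 1: 26/15  (≤ bound)
a_6 = 2: 71/41  (≤ bound)
a_7 = 1: 97/56  (> 52, stop)

71/41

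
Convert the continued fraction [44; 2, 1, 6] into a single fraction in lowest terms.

887/20

a_0 = 44: 44/1
a_1 = 2: 89/2
a_2 = 1: 133/3
a_3 = 6: 887/20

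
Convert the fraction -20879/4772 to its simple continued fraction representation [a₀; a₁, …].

-20879 ÷ 4772 → quotient -5, remainder 2981
4772 ÷ 2981 → quotient 1, remainder 1791
2981 ÷ 1791 → quotient 1, remainder 1190
1791 ÷ 1190 → quotient 1, remainder 601
1190 ÷ 601 → quotient 1, remainder 589
601 ÷ 589 → quotient 1, remainder 12
589 ÷ 12 → quotient 49, remainder 1
12 ÷ 1 → quotient 12, remainder 0

[-5; 1, 1, 1, 1, 1, 49, 12]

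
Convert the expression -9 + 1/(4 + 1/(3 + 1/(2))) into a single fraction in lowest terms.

Start with 2.
3 + 1/(2/1) = 3 + 1/2 = 7/2
4 + 1/(7/2) = 4 + 2/7 = 30/7
-9 + 1/(30/7) = -9 + 7/30 = -263/30

-263/30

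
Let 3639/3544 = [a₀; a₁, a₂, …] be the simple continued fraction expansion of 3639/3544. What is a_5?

1

⌊3639/3544⌋ = 1, remainder 95
⌊3544/95⌋ = 37, remainder 29
⌊95/29⌋ = 3, remainder 8
⌊29/8⌋ = 3, remainder 5
⌊8/5⌋ = 1, remainder 3
⌊5/3⌋ = 1, remainder 2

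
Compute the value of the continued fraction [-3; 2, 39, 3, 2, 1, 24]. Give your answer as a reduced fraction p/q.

Start with 24.
1 + 1/(24/1) = 1 + 1/24 = 25/24
2 + 1/(25/24) = 2 + 24/25 = 74/25
3 + 1/(74/25) = 3 + 25/74 = 247/74
39 + 1/(247/74) = 39 + 74/247 = 9707/247
2 + 1/(9707/247) = 2 + 247/9707 = 19661/9707
-3 + 1/(19661/9707) = -3 + 9707/19661 = -49276/19661

-49276/19661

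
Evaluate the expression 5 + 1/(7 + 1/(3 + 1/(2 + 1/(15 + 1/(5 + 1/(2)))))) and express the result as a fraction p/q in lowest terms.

44997/8759

Work from the innermost term outward:
Start with 2.
5 + 1/(2/1) = 5 + 1/2 = 11/2
15 + 1/(11/2) = 15 + 2/11 = 167/11
2 + 1/(167/11) = 2 + 11/167 = 345/167
3 + 1/(345/167) = 3 + 167/345 = 1202/345
7 + 1/(1202/345) = 7 + 345/1202 = 8759/1202
5 + 1/(8759/1202) = 5 + 1202/8759 = 44997/8759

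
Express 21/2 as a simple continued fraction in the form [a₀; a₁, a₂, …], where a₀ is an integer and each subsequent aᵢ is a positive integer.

[10; 2]

⌊21/2⌋ = 10, remainder 1
⌊2/1⌋ = 2, remainder 0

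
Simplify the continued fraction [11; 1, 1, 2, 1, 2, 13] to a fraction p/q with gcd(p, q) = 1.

a_0 = 11: 11/1
a_1 = 1: 12/1
a_2 = 1: 23/2
a_3 = 2: 58/5
a_4 = 1: 81/7
a_5 = 2: 220/19
a_6 = 13: 2941/254

2941/254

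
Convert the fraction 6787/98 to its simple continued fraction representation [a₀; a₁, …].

⌊6787/98⌋ = 69, remainder 25
⌊98/25⌋ = 3, remainder 23
⌊25/23⌋ = 1, remainder 2
⌊23/2⌋ = 11, remainder 1
⌊2/1⌋ = 2, remainder 0

[69; 3, 1, 11, 2]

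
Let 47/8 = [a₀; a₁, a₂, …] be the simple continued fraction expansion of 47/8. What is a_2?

7

Apply division with remainder until the remainder is 0:
⌊47/8⌋ = 5, remainder 7
⌊8/7⌋ = 1, remainder 1
⌊7/1⌋ = 7, remainder 0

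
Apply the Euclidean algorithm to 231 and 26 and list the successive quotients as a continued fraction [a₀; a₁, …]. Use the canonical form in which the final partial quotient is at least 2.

⌊231/26⌋ = 8, remainder 23
⌊26/23⌋ = 1, remainder 3
⌊23/3⌋ = 7, remainder 2
⌊3/2⌋ = 1, remainder 1
⌊2/1⌋ = 2, remainder 0

[8; 1, 7, 1, 2]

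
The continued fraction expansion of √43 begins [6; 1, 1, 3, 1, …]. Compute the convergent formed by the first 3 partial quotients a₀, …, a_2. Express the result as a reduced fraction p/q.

Starting at the tail and folding back:
Start with 1.
1 + 1/(1/1) = 1 + 1/1 = 2/1
6 + 1/(2/1) = 6 + 1/2 = 13/2

13/2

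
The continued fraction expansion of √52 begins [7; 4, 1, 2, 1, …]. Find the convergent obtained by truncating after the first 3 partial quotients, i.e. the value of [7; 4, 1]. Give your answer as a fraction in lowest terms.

36/5

a_0 = 7: 7/1
a_1 = 4: 29/4
a_2 = 1: 36/5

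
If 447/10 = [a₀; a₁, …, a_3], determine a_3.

⌊447/10⌋ = 44, remainder 7
⌊10/7⌋ = 1, remainder 3
⌊7/3⌋ = 2, remainder 1
⌊3/1⌋ = 3, remainder 0

3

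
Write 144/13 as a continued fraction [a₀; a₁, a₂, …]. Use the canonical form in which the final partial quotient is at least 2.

144 = 11·13 + 1, so a_0 = 11
13 = 13·1 + 0, so a_1 = 13

[11; 13]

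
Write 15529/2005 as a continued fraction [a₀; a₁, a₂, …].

[7; 1, 2, 1, 12, 9, 1, 3]

15529 = 7·2005 + 1494, so a_0 = 7
2005 = 1·1494 + 511, so a_1 = 1
1494 = 2·511 + 472, so a_2 = 2
511 = 1·472 + 39, so a_3 = 1
472 = 12·39 + 4, so a_4 = 12
39 = 9·4 + 3, so a_5 = 9
4 = 1·3 + 1, so a_6 = 1
3 = 3·1 + 0, so a_7 = 3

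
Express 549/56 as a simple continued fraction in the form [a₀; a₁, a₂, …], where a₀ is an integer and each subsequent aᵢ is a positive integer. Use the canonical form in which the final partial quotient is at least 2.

Apply division with remainder until the remainder is 0:
549 = 9·56 + 45, so a_0 = 9
56 = 1·45 + 11, so a_1 = 1
45 = 4·11 + 1, so a_2 = 4
11 = 11·1 + 0, so a_3 = 11

[9; 1, 4, 11]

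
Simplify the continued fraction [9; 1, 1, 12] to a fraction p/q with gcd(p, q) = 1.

Compute successive convergents:
a_0 = 9: 9/1
a_1 = 1: 10/1
a_2 = 1: 19/2
a_3 = 12: 238/25

238/25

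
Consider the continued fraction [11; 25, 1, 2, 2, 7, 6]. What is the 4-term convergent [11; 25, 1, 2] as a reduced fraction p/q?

a_0 = 11: 11/1
a_1 = 25: 276/25
a_2 = 1: 287/26
a_3 = 2: 850/77

850/77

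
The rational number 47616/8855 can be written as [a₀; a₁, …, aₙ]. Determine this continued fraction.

Run the Euclidean algorithm, recording each quotient:
47616 = 5·8855 + 3341, so a_0 = 5
8855 = 2·3341 + 2173, so a_1 = 2
3341 = 1·2173 + 1168, so a_2 = 1
2173 = 1·1168 + 1005, so a_3 = 1
1168 = 1·1005 + 163, so a_4 = 1
1005 = 6·163 + 27, so a_5 = 6
163 = 6·27 + 1, so a_6 = 6
27 = 27·1 + 0, so a_7 = 27

[5; 2, 1, 1, 1, 6, 6, 27]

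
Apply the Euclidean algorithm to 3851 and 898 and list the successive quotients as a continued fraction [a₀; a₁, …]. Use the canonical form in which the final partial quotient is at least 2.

[4; 3, 2, 7, 8, 2]

3851 ÷ 898 → quotient 4, remainder 259
898 ÷ 259 → quotient 3, remainder 121
259 ÷ 121 → quotient 2, remainder 17
121 ÷ 17 → quotient 7, remainder 2
17 ÷ 2 → quotient 8, remainder 1
2 ÷ 1 → quotient 2, remainder 0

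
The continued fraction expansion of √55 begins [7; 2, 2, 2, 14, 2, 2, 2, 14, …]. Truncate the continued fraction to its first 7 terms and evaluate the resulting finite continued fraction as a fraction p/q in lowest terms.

Build up convergents one term at a time:
a_0 = 7: 7/1
a_1 = 2: 15/2
a_2 = 2: 37/5
a_3 = 2: 89/12
a_4 = 14: 1283/173
a_5 = 2: 2655/358
a_6 = 2: 6593/889

6593/889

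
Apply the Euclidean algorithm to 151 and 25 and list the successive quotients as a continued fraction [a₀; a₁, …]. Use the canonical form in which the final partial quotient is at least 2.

Apply division with remainder until the remainder is 0:
⌊151/25⌋ = 6, remainder 1
⌊25/1⌋ = 25, remainder 0

[6; 25]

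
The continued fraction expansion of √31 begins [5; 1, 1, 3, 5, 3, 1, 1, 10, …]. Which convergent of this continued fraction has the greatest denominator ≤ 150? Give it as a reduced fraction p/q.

a_0 = 5: 5/1  (≤ bound)
a_1 = 1: 6/1  (≤ bound)
a_2 = 1: 11/2  (≤ bound)
a_3 = 3: 39/7  (≤ bound)
a_4 = 5: 206/37  (≤ bound)
a_5 = 3: 657/118  (≤ bound)
a_6 = 1: 863/155  (> 150, stop)

657/118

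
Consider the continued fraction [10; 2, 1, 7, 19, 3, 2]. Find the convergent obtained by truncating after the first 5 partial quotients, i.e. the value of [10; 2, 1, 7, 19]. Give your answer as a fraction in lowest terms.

4553/440

Build up convergents one term at a time:
a_0 = 10: 10/1
a_1 = 2: 21/2
a_2 = 1: 31/3
a_3 = 7: 238/23
a_4 = 19: 4553/440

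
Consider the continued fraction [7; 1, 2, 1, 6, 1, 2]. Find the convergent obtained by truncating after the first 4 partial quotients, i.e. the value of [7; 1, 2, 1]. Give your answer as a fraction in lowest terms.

Compute successive convergents:
a_0 = 7: 7/1
a_1 = 1: 8/1
a_2 = 2: 23/3
a_3 = 1: 31/4

31/4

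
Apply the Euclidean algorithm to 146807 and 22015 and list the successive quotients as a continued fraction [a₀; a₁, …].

[6; 1, 2, 60, 3, 5, 2, 3]

146807 ÷ 22015 → quotient 6, remainder 14717
22015 ÷ 14717 → quotient 1, remainder 7298
14717 ÷ 7298 → quotient 2, remainder 121
7298 ÷ 121 → quotient 60, remainder 38
121 ÷ 38 → quotient 3, remainder 7
38 ÷ 7 → quotient 5, remainder 3
7 ÷ 3 → quotient 2, remainder 1
3 ÷ 1 → quotient 3, remainder 0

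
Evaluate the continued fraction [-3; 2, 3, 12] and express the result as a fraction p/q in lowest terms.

Start with 12.
3 + 1/(12/1) = 3 + 1/12 = 37/12
2 + 1/(37/12) = 2 + 12/37 = 86/37
-3 + 1/(86/37) = -3 + 37/86 = -221/86

-221/86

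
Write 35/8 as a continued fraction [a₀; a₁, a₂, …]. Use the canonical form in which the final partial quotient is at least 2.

[4; 2, 1, 2]

35 ÷ 8 → quotient 4, remainder 3
8 ÷ 3 → quotient 2, remainder 2
3 ÷ 2 → quotient 1, remainder 1
2 ÷ 1 → quotient 2, remainder 0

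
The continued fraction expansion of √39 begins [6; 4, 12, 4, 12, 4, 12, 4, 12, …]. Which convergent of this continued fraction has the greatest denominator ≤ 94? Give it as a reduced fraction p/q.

List convergents until the denominator exceeds the bound:
a_0 = 6: 6/1  (≤ bound)
a_1 = 4: 25/4  (≤ bound)
a_2 = 12: 306/49  (≤ bound)
a_3 = 4: 1249/200  (> 94, stop)

306/49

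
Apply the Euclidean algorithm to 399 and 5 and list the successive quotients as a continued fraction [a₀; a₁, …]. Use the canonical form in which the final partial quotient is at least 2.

[79; 1, 4]

Apply division with remainder until the remainder is 0:
399 = 79·5 + 4, so a_0 = 79
5 = 1·4 + 1, so a_1 = 1
4 = 4·1 + 0, so a_2 = 4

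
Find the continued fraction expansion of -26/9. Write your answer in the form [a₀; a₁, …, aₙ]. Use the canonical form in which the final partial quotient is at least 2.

-26 = -3·9 + 1, so a_0 = -3
9 = 9·1 + 0, so a_1 = 9

[-3; 9]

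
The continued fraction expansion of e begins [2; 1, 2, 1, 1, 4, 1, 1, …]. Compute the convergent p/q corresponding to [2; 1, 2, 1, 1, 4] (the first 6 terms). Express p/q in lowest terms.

a_0 = 2: 2/1
a_1 = 1: 3/1
a_2 = 2: 8/3
a_3 = 1: 11/4
a_4 = 1: 19/7
a_5 = 4: 87/32

87/32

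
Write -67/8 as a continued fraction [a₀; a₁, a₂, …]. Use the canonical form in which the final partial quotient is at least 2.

⌊-67/8⌋ = -9, remainder 5
⌊8/5⌋ = 1, remainder 3
⌊5/3⌋ = 1, remainder 2
⌊3/2⌋ = 1, remainder 1
⌊2/1⌋ = 2, remainder 0

[-9; 1, 1, 1, 2]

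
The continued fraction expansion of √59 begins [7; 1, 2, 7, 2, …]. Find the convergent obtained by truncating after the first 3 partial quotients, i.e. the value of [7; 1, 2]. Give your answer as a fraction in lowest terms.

Compute successive convergents:
a_0 = 7: 7/1
a_1 = 1: 8/1
a_2 = 2: 23/3

23/3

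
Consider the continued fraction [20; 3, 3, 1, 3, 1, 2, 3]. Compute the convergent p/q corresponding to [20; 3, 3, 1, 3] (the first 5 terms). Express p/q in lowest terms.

995/49

Start with 3.
1 + 1/(3/1) = 1 + 1/3 = 4/3
3 + 1/(4/3) = 3 + 3/4 = 15/4
3 + 1/(15/4) = 3 + 4/15 = 49/15
20 + 1/(49/15) = 20 + 15/49 = 995/49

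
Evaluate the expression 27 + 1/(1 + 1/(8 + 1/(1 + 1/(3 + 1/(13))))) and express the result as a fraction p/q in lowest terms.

Start with 13.
3 + 1/(13/1) = 3 + 1/13 = 40/13
1 + 1/(40/13) = 1 + 13/40 = 53/40
8 + 1/(53/40) = 8 + 40/53 = 464/53
1 + 1/(464/53) = 1 + 53/464 = 517/464
27 + 1/(517/464) = 27 + 464/517 = 14423/517

14423/517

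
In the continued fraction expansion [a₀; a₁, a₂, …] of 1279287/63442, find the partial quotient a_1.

6

Apply division with remainder until the remainder is 0:
1279287 = 20·63442 + 10447, so a_0 = 20
63442 = 6·10447 + 760, so a_1 = 6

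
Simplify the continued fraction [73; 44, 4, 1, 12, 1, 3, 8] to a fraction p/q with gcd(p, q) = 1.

Start with 8.
3 + 1/(8/1) = 3 + 1/8 = 25/8
1 + 1/(25/8) = 1 + 8/25 = 33/25
12 + 1/(33/25) = 12 + 25/33 = 421/33
1 + 1/(421/33) = 1 + 33/421 = 454/421
4 + 1/(454/421) = 4 + 421/454 = 2237/454
44 + 1/(2237/454) = 44 + 454/2237 = 98882/2237
73 + 1/(98882/2237) = 73 + 2237/98882 = 7220623/98882

7220623/98882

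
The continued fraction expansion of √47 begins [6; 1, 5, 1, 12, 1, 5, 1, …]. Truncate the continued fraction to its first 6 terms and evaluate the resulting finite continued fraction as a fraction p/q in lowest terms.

a_0 = 6: 6/1
a_1 = 1: 7/1
a_2 = 5: 41/6
a_3 = 1: 48/7
a_4 = 12: 617/90
a_5 = 1: 665/97

665/97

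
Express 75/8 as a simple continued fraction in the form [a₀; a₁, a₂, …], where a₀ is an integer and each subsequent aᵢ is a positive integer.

[9; 2, 1, 2]

Repeatedly divide and take the remainder:
75 ÷ 8 → quotient 9, remainder 3
8 ÷ 3 → quotient 2, remainder 2
3 ÷ 2 → quotient 1, remainder 1
2 ÷ 1 → quotient 2, remainder 0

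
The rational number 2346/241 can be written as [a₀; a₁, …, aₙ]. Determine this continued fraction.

[9; 1, 2, 1, 3, 3, 1, 3]

⌊2346/241⌋ = 9, remainder 177
⌊241/177⌋ = 1, remainder 64
⌊177/64⌋ = 2, remainder 49
⌊64/49⌋ = 1, remainder 15
⌊49/15⌋ = 3, remainder 4
⌊15/4⌋ = 3, remainder 3
⌊4/3⌋ = 1, remainder 1
⌊3/1⌋ = 3, remainder 0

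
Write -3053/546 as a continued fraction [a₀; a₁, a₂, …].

Repeatedly divide and take the remainder:
-3053 ÷ 546 → quotient -6, remainder 223
546 ÷ 223 → quotient 2, remainder 100
223 ÷ 100 → quotient 2, remainder 23
100 ÷ 23 → quotient 4, remainder 8
23 ÷ 8 → quotient 2, remainder 7
8 ÷ 7 → quotient 1, remainder 1
7 ÷ 1 → quotient 7, remainder 0

[-6; 2, 2, 4, 2, 1, 7]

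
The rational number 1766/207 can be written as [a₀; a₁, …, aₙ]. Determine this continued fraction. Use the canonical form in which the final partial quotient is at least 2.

[8; 1, 1, 7, 2, 6]

1766 = 8·207 + 110, so a_0 = 8
207 = 1·110 + 97, so a_1 = 1
110 = 1·97 + 13, so a_2 = 1
97 = 7·13 + 6, so a_3 = 7
13 = 2·6 + 1, so a_4 = 2
6 = 6·1 + 0, so a_5 = 6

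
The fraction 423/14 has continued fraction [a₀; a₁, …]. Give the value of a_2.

Apply division with remainder until the remainder is 0:
⌊423/14⌋ = 30, remainder 3
⌊14/3⌋ = 4, remainder 2
⌊3/2⌋ = 1, remainder 1

1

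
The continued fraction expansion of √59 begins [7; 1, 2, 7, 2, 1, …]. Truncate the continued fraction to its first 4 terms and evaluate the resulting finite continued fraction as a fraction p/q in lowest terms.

Use the convergent recurrence hₖ = aₖ·hₖ₋₁ + hₖ₋₂ (and likewise for the denominators kₖ):
a_0 = 7: 7/1
a_1 = 1: 8/1
a_2 = 2: 23/3
a_3 = 7: 169/22

169/22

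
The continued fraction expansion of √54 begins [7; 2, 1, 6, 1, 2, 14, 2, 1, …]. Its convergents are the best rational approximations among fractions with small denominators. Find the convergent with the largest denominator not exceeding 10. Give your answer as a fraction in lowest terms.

22/3

List convergents until the denominator exceeds the bound:
a_0 = 7: 7/1  (≤ bound)
a_1 = 2: 15/2  (≤ bound)
a_2 = 1: 22/3  (≤ bound)
a_3 = 6: 147/20  (> 10, stop)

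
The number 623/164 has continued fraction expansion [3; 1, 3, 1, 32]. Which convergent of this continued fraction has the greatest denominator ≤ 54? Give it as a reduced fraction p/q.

19/5

a_0 = 3: 3/1  (≤ bound)
a_1 = 1: 4/1  (≤ bound)
a_2 = 3: 15/4  (≤ bound)
a_3 = 1: 19/5  (≤ bound)
a_4 = 32: 623/164  (> 54, stop)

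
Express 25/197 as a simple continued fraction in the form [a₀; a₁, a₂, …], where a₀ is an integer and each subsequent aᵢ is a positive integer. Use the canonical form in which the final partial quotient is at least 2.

[0; 7, 1, 7, 3]

25 ÷ 197 → quotient 0, remainder 25
197 ÷ 25 → quotient 7, remainder 22
25 ÷ 22 → quotient 1, remainder 3
22 ÷ 3 → quotient 7, remainder 1
3 ÷ 1 → quotient 3, remainder 0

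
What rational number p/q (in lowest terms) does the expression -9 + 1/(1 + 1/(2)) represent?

Start with 2.
1 + 1/(2/1) = 1 + 1/2 = 3/2
-9 + 1/(3/2) = -9 + 2/3 = -25/3

-25/3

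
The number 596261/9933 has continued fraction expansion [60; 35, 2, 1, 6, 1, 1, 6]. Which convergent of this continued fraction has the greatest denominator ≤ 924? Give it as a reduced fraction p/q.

48803/813

a_0 = 60: 60/1  (≤ bound)
a_1 = 35: 2101/35  (≤ bound)
a_2 = 2: 4262/71  (≤ bound)
a_3 = 1: 6363/106  (≤ bound)
a_4 = 6: 42440/707  (≤ bound)
a_5 = 1: 48803/813  (≤ bound)
a_6 = 1: 91243/1520  (> 924, stop)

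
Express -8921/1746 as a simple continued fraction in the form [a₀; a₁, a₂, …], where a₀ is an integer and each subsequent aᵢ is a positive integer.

[-6; 1, 8, 7, 13, 2]

Apply division with remainder until the remainder is 0:
-8921 ÷ 1746 → quotient -6, remainder 1555
1746 ÷ 1555 → quotient 1, remainder 191
1555 ÷ 191 → quotient 8, remainder 27
191 ÷ 27 → quotient 7, remainder 2
27 ÷ 2 → quotient 13, remainder 1
2 ÷ 1 → quotient 2, remainder 0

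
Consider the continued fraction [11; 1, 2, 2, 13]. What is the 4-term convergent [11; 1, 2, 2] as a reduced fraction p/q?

82/7

Compute successive convergents:
a_0 = 11: 11/1
a_1 = 1: 12/1
a_2 = 2: 35/3
a_3 = 2: 82/7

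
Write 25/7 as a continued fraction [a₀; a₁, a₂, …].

25 = 3·7 + 4, so a_0 = 3
7 = 1·4 + 3, so a_1 = 1
4 = 1·3 + 1, so a_2 = 1
3 = 3·1 + 0, so a_3 = 3

[3; 1, 1, 3]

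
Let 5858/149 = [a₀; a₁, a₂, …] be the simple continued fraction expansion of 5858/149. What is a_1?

3

⌊5858/149⌋ = 39, remainder 47
⌊149/47⌋ = 3, remainder 8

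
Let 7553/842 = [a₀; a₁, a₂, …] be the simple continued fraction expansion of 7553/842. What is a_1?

1

Repeatedly divide and take the remainder:
⌊7553/842⌋ = 8, remainder 817
⌊842/817⌋ = 1, remainder 25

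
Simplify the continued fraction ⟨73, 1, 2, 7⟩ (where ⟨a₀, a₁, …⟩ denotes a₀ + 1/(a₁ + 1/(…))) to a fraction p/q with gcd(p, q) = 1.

1621/22

Build up convergents one term at a time:
a_0 = 73: 73/1
a_1 = 1: 74/1
a_2 = 2: 221/3
a_3 = 7: 1621/22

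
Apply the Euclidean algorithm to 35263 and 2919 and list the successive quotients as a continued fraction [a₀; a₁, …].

⌊35263/2919⌋ = 12, remainder 235
⌊2919/235⌋ = 12, remainder 99
⌊235/99⌋ = 2, remainder 37
⌊99/37⌋ = 2, remainder 25
⌊37/25⌋ = 1, remainder 12
⌊25/12⌋ = 2, remainder 1
⌊12/1⌋ = 12, remainder 0

[12; 12, 2, 2, 1, 2, 12]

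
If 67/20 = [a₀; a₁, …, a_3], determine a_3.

6

Apply division with remainder until the remainder is 0:
67 = 3·20 + 7, so a_0 = 3
20 = 2·7 + 6, so a_1 = 2
7 = 1·6 + 1, so a_2 = 1
6 = 6·1 + 0, so a_3 = 6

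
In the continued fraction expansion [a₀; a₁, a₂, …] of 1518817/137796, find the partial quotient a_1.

Apply division with remainder until the remainder is 0:
1518817 ÷ 137796 → quotient 11, remainder 3061
137796 ÷ 3061 → quotient 45, remainder 51

45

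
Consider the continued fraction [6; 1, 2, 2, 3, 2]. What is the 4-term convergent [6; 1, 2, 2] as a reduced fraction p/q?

47/7

Starting at the tail and folding back:
Start with 2.
2 + 1/(2/1) = 2 + 1/2 = 5/2
1 + 1/(5/2) = 1 + 2/5 = 7/5
6 + 1/(7/5) = 6 + 5/7 = 47/7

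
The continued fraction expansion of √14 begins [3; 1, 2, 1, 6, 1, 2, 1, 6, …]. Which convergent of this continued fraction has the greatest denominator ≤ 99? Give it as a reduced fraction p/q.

a_0 = 3: 3/1  (≤ bound)
a_1 = 1: 4/1  (≤ bound)
a_2 = 2: 11/3  (≤ bound)
a_3 = 1: 15/4  (≤ bound)
a_4 = 6: 101/27  (≤ bound)
a_5 = 1: 116/31  (≤ bound)
a_6 = 2: 333/89  (≤ bound)
a_7 = 1: 449/120  (> 99, stop)

333/89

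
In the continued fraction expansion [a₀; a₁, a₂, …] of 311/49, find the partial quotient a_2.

1

Run the Euclidean algorithm, recording each quotient:
⌊311/49⌋ = 6, remainder 17
⌊49/17⌋ = 2, remainder 15
⌊17/15⌋ = 1, remainder 2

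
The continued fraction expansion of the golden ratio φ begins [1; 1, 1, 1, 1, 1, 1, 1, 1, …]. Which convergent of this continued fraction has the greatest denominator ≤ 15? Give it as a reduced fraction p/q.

List convergents until the denominator exceeds the bound:
a_0 = 1: 1/1  (≤ bound)
a_1 = 1: 2/1  (≤ bound)
a_2 = 1: 3/2  (≤ bound)
a_3 = 1: 5/3  (≤ bound)
a_4 = 1: 8/5  (≤ bound)
a_5 = 1: 13/8  (≤ bound)
a_6 = 1: 21/13  (≤ bound)
a_7 = 1: 34/21  (> 15, stop)

21/13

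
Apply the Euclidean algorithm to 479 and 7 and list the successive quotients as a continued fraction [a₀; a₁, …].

[68; 2, 3]

⌊479/7⌋ = 68, remainder 3
⌊7/3⌋ = 2, remainder 1
⌊3/1⌋ = 3, remainder 0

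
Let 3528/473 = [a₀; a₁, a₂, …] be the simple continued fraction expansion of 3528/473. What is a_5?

3

Apply division with remainder until the remainder is 0:
3528 = 7·473 + 217, so a_0 = 7
473 = 2·217 + 39, so a_1 = 2
217 = 5·39 + 22, so a_2 = 5
39 = 1·22 + 17, so a_3 = 1
22 = 1·17 + 5, so a_4 = 1
17 = 3·5 + 2, so a_5 = 3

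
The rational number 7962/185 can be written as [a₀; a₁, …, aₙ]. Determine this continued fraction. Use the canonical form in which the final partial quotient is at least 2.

[43; 26, 2, 3]

7962 ÷ 185 → quotient 43, remainder 7
185 ÷ 7 → quotient 26, remainder 3
7 ÷ 3 → quotient 2, remainder 1
3 ÷ 1 → quotient 3, remainder 0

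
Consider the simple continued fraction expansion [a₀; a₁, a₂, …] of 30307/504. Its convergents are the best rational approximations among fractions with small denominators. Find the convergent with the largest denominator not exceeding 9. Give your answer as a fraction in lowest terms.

a_0 = 60: 60/1  (≤ bound)
a_1 = 7: 421/7  (≤ bound)
a_2 = 1: 481/8  (≤ bound)
a_3 = 1: 902/15  (> 9, stop)

481/8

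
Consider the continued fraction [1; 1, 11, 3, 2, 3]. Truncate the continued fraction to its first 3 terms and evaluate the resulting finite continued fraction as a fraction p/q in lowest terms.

23/12

Start with 11.
1 + 1/(11/1) = 1 + 1/11 = 12/11
1 + 1/(12/11) = 1 + 11/12 = 23/12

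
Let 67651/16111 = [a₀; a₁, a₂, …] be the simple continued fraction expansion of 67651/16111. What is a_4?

15

Run the Euclidean algorithm, recording each quotient:
67651 = 4·16111 + 3207, so a_0 = 4
16111 = 5·3207 + 76, so a_1 = 5
3207 = 42·76 + 15, so a_2 = 42
76 = 5·15 + 1, so a_3 = 5
15 = 15·1 + 0, so a_4 = 15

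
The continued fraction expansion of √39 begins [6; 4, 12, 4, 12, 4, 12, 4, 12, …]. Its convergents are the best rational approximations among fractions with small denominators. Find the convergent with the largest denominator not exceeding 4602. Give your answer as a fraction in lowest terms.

15294/2449

a_0 = 6: 6/1  (≤ bound)
a_1 = 4: 25/4  (≤ bound)
a_2 = 12: 306/49  (≤ bound)
a_3 = 4: 1249/200  (≤ bound)
a_4 = 12: 15294/2449  (≤ bound)
a_5 = 4: 62425/9996  (> 4602, stop)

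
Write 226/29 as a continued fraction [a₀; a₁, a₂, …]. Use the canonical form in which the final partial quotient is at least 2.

[7; 1, 3, 1, 5]

Repeatedly divide and take the remainder:
226 = 7·29 + 23, so a_0 = 7
29 = 1·23 + 6, so a_1 = 1
23 = 3·6 + 5, so a_2 = 3
6 = 1·5 + 1, so a_3 = 1
5 = 5·1 + 0, so a_4 = 5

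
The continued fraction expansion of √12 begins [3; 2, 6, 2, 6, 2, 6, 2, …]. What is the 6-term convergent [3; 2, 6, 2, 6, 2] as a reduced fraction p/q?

1351/390

Starting at the tail and folding back:
Start with 2.
6 + 1/(2/1) = 6 + 1/2 = 13/2
2 + 1/(13/2) = 2 + 2/13 = 28/13
6 + 1/(28/13) = 6 + 13/28 = 181/28
2 + 1/(181/28) = 2 + 28/181 = 390/181
3 + 1/(390/181) = 3 + 181/390 = 1351/390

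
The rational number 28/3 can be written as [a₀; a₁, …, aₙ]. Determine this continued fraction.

[9; 3]

Apply division with remainder until the remainder is 0:
28 = 9·3 + 1, so a_0 = 9
3 = 3·1 + 0, so a_1 = 3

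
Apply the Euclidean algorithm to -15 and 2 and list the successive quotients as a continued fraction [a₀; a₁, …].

[-8; 2]

Run the Euclidean algorithm, recording each quotient:
⌊-15/2⌋ = -8, remainder 1
⌊2/1⌋ = 2, remainder 0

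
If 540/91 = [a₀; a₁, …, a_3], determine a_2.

14

Run the Euclidean algorithm, recording each quotient:
⌊540/91⌋ = 5, remainder 85
⌊91/85⌋ = 1, remainder 6
⌊85/6⌋ = 14, remainder 1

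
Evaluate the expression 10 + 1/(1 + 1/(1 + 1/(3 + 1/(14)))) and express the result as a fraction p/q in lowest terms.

a_0 = 10: 10/1
a_1 = 1: 11/1
a_2 = 1: 21/2
a_3 = 3: 74/7
a_4 = 14: 1057/100

1057/100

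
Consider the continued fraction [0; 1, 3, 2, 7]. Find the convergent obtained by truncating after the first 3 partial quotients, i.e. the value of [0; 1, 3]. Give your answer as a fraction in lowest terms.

3/4

Collapse the nested fraction from the inside out:
Start with 3.
1 + 1/(3/1) = 1 + 1/3 = 4/3
0 + 1/(4/3) = 0 + 3/4 = 3/4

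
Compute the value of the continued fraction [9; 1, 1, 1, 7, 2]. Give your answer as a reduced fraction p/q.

Collapse the nested fraction from the inside out:
Start with 2.
7 + 1/(2/1) = 7 + 1/2 = 15/2
1 + 1/(15/2) = 1 + 2/15 = 17/15
1 + 1/(17/15) = 1 + 15/17 = 32/17
1 + 1/(32/17) = 1 + 17/32 = 49/32
9 + 1/(49/32) = 9 + 32/49 = 473/49

473/49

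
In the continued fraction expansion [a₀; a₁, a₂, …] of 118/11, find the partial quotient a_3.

1

Apply division with remainder until the remainder is 0:
118 ÷ 11 → quotient 10, remainder 8
11 ÷ 8 → quotient 1, remainder 3
8 ÷ 3 → quotient 2, remainder 2
3 ÷ 2 → quotient 1, remainder 1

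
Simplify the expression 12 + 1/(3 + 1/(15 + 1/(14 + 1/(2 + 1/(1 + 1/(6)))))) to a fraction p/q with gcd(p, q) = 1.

Compute successive convergents:
a_0 = 12: 12/1
a_1 = 3: 37/3
a_2 = 15: 567/46
a_3 = 14: 7975/647
a_4 = 2: 16517/1340
a_5 = 1: 24492/1987
a_6 = 6: 163469/13262

163469/13262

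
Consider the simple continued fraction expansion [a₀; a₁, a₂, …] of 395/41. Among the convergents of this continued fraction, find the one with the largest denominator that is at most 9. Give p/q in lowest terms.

a_0 = 9: 9/1  (≤ bound)
a_1 = 1: 10/1  (≤ bound)
a_2 = 1: 19/2  (≤ bound)
a_3 = 1: 29/3  (≤ bound)
a_4 = 2: 77/8  (≤ bound)
a_5 = 1: 106/11  (> 9, stop)

77/8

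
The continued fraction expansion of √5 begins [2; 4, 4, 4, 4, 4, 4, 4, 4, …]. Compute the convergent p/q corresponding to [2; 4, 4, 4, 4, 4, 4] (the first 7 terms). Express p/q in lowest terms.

a_0 = 2: 2/1
a_1 = 4: 9/4
a_2 = 4: 38/17
a_3 = 4: 161/72
a_4 = 4: 682/305
a_5 = 4: 2889/1292
a_6 = 4: 12238/5473

12238/5473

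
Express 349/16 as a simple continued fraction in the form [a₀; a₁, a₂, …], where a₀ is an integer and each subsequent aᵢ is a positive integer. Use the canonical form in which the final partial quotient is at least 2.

349 = 21·16 + 13, so a_0 = 21
16 = 1·13 + 3, so a_1 = 1
13 = 4·3 + 1, so a_2 = 4
3 = 3·1 + 0, so a_3 = 3

[21; 1, 4, 3]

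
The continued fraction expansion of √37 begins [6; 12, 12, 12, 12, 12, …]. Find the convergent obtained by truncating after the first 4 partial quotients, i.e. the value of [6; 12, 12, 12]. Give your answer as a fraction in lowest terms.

10657/1752

a_0 = 6: 6/1
a_1 = 12: 73/12
a_2 = 12: 882/145
a_3 = 12: 10657/1752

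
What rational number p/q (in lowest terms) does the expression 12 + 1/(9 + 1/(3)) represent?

Build up convergents one term at a time:
a_0 = 12: 12/1
a_1 = 9: 109/9
a_2 = 3: 339/28

339/28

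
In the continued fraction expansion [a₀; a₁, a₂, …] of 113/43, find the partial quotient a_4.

2

113 ÷ 43 → quotient 2, remainder 27
43 ÷ 27 → quotient 1, remainder 16
27 ÷ 16 → quotient 1, remainder 11
16 ÷ 11 → quotient 1, remainder 5
11 ÷ 5 → quotient 2, remainder 1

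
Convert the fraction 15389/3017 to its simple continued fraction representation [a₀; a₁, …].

15389 ÷ 3017 → quotient 5, remainder 304
3017 ÷ 304 → quotient 9, remainder 281
304 ÷ 281 → quotient 1, remainder 23
281 ÷ 23 → quotient 12, remainder 5
23 ÷ 5 → quotient 4, remainder 3
5 ÷ 3 → quotient 1, remainder 2
3 ÷ 2 → quotient 1, remainder 1
2 ÷ 1 → quotient 2, remainder 0

[5; 9, 1, 12, 4, 1, 1, 2]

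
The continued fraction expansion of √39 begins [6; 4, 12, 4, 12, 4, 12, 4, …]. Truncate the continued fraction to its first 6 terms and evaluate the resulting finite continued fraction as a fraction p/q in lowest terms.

62425/9996

Start with 4.
12 + 1/(4/1) = 12 + 1/4 = 49/4
4 + 1/(49/4) = 4 + 4/49 = 200/49
12 + 1/(200/49) = 12 + 49/200 = 2449/200
4 + 1/(2449/200) = 4 + 200/2449 = 9996/2449
6 + 1/(9996/2449) = 6 + 2449/9996 = 62425/9996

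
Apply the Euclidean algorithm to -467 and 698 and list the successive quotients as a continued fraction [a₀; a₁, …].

[-1; 3, 46, 5]

Repeatedly divide and take the remainder:
⌊-467/698⌋ = -1, remainder 231
⌊698/231⌋ = 3, remainder 5
⌊231/5⌋ = 46, remainder 1
⌊5/1⌋ = 5, remainder 0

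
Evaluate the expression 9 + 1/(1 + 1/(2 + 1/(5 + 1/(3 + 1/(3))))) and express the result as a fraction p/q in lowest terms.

Starting at the tail and folding back:
Start with 3.
3 + 1/(3/1) = 3 + 1/3 = 10/3
5 + 1/(10/3) = 5 + 3/10 = 53/10
2 + 1/(53/10) = 2 + 10/53 = 116/53
1 + 1/(116/53) = 1 + 53/116 = 169/116
9 + 1/(169/116) = 9 + 116/169 = 1637/169

1637/169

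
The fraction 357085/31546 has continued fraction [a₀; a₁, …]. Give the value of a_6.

357085 ÷ 31546 → quotient 11, remainder 10079
31546 ÷ 10079 → quotient 3, remainder 1309
10079 ÷ 1309 → quotient 7, remainder 916
1309 ÷ 916 → quotient 1, remainder 393
916 ÷ 393 → quotient 2, remainder 130
393 ÷ 130 → quotient 3, remainder 3
130 ÷ 3 → quotient 43, remainder 1

43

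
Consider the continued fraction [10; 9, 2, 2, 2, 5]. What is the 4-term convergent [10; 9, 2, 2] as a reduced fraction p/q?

475/47

Start with 2.
2 + 1/(2/1) = 2 + 1/2 = 5/2
9 + 1/(5/2) = 9 + 2/5 = 47/5
10 + 1/(47/5) = 10 + 5/47 = 475/47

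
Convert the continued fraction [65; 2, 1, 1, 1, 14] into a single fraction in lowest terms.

7649/117

Compute successive convergents:
a_0 = 65: 65/1
a_1 = 2: 131/2
a_2 = 1: 196/3
a_3 = 1: 327/5
a_4 = 1: 523/8
a_5 = 14: 7649/117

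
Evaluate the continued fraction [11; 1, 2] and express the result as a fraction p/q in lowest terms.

Start with 2.
1 + 1/(2/1) = 1 + 1/2 = 3/2
11 + 1/(3/2) = 11 + 2/3 = 35/3

35/3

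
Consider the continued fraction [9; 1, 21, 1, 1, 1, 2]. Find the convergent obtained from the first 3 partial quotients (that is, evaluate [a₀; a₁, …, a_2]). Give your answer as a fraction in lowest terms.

219/22

Start with 21.
1 + 1/(21/1) = 1 + 1/21 = 22/21
9 + 1/(22/21) = 9 + 21/22 = 219/22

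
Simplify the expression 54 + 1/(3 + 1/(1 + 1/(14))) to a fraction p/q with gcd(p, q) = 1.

3201/59

Compute successive convergents:
a_0 = 54: 54/1
a_1 = 3: 163/3
a_2 = 1: 217/4
a_3 = 14: 3201/59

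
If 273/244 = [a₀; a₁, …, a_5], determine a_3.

2

Apply division with remainder until the remainder is 0:
273 = 1·244 + 29, so a_0 = 1
244 = 8·29 + 12, so a_1 = 8
29 = 2·12 + 5, so a_2 = 2
12 = 2·5 + 2, so a_3 = 2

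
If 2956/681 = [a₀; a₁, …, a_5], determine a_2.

Apply division with remainder until the remainder is 0:
2956 ÷ 681 → quotient 4, remainder 232
681 ÷ 232 → quotient 2, remainder 217
232 ÷ 217 → quotient 1, remainder 15

1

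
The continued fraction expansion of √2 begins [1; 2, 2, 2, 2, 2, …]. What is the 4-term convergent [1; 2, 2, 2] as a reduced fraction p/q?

Build up convergents one term at a time:
a_0 = 1: 1/1
a_1 = 2: 3/2
a_2 = 2: 7/5
a_3 = 2: 17/12

17/12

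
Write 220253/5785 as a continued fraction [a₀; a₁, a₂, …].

220253 = 38·5785 + 423, so a_0 = 38
5785 = 13·423 + 286, so a_1 = 13
423 = 1·286 + 137, so a_2 = 1
286 = 2·137 + 12, so a_3 = 2
137 = 11·12 + 5, so a_4 = 11
12 = 2·5 + 2, so a_5 = 2
5 = 2·2 + 1, so a_6 = 2
2 = 2·1 + 0, so a_7 = 2

[38; 13, 1, 2, 11, 2, 2, 2]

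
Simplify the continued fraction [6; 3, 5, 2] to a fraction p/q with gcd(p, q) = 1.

Work from the innermost term outward:
Start with 2.
5 + 1/(2/1) = 5 + 1/2 = 11/2
3 + 1/(11/2) = 3 + 2/11 = 35/11
6 + 1/(35/11) = 6 + 11/35 = 221/35

221/35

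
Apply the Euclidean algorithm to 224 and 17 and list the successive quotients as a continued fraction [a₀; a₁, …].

[13; 5, 1, 2]

Apply division with remainder until the remainder is 0:
⌊224/17⌋ = 13, remainder 3
⌊17/3⌋ = 5, remainder 2
⌊3/2⌋ = 1, remainder 1
⌊2/1⌋ = 2, remainder 0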